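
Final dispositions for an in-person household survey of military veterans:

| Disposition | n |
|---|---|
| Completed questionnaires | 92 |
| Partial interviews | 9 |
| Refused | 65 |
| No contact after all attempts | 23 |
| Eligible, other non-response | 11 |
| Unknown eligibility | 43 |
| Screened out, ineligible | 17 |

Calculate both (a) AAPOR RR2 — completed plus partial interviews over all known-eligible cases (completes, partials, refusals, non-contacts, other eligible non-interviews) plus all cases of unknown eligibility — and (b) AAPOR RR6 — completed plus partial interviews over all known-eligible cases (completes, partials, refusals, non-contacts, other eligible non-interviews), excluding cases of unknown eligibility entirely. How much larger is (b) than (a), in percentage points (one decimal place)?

8.9

Num = 92 + 9 = 101
Base = 92 + 9 + 65 + 23 + 11 + 43 = 243
RR2 = 101 / 243 = 0.4156
Base = 92 + 9 + 65 + 23 + 11 = 200
RR6 = 101 / 200 = 0.5050
Difference = 50.50 − 41.56 = 8.94 percentage points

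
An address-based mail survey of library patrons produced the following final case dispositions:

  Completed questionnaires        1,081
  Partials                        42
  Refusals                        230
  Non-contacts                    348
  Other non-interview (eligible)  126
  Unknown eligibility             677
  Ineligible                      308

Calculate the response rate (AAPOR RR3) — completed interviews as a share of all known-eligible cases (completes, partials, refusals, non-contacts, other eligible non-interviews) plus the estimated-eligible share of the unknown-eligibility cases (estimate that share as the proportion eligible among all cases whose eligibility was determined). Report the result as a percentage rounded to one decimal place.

44.9%

Num: 1081
Eligible (known): 1081 + 42 + 230 + 348 + 126 = 1827
e = 1827 / (1827 + 308) = 1827 / 2135 = 0.8557
e × U: 0.8557 × 677 = 579.31
Denom: 1827 + 579.31 = 2406.31
RR3 = 1081 / 2406.31 = 0.4492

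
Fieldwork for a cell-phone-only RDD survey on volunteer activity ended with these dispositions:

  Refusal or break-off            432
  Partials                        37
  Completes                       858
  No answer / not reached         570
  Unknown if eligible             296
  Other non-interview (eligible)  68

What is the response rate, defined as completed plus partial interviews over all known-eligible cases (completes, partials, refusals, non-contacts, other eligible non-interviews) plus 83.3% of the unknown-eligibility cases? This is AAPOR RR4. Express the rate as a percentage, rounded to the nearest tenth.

Num → 858 + 37 = 895
Determined eligible → 858 + 37 + 432 + 570 + 68 = 1965
Estimated eligible among unknowns → 0.8330 × 296 = 246.57
Denominator → 1965 + 246.57 = 2211.57
RR4 = 895 / 2211.57 = 0.4047

40.5%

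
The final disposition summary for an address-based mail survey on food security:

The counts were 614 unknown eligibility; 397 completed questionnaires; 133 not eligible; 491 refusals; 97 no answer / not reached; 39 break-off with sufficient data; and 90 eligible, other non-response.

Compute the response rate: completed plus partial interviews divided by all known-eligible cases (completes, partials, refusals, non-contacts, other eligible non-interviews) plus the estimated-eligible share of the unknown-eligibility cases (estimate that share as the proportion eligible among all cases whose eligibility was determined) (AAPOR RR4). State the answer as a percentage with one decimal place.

Top = 397 + 39 = 436
Known eligible = 397 + 39 + 491 + 97 + 90 = 1114
e = 1114 / (1114 + 133) = 1114 / 1247 = 0.8933
Estimated eligible among unknowns = 0.8933 × 614 = 548.49
Denominator = 1114 + 548.49 = 1662.49
RR4 = 436 / 1662.49 = 0.2623

26.2%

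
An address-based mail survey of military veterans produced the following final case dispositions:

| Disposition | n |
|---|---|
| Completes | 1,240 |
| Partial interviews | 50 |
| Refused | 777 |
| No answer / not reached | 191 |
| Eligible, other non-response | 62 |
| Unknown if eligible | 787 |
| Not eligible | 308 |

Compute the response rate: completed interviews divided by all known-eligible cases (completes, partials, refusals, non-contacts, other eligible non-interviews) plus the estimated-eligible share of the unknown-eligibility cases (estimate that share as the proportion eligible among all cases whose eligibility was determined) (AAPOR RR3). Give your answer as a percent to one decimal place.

41.1%

Numerator → 1240
Known eligible → 1240 + 50 + 777 + 191 + 62 = 2320
e = 2320 / (2320 + 308) = 2320 / 2628 = 0.8828
Estimated eligible among unknowns → 0.8828 × 787 = 694.76
Base → 2320 + 694.76 = 3014.76
RR3 = 1240 / 3014.76 = 0.4113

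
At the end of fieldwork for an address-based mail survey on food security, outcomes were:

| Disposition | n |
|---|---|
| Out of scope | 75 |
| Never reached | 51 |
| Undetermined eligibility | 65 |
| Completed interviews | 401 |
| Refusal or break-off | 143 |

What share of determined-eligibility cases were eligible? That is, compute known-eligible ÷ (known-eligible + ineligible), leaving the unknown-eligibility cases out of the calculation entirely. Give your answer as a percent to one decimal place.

Known eligible → 401 + 143 + 51 = 595
e = 595 / (595 + 75) = 595 / 670 = 0.8881

88.8%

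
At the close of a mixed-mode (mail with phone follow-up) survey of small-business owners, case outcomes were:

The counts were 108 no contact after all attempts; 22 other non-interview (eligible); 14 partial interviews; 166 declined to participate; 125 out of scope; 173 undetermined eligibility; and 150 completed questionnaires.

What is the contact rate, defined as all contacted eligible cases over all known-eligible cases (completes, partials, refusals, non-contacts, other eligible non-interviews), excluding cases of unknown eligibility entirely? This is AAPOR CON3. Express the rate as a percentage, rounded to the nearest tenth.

Numerator → 150 + 14 + 166 + 22 = 352
Denominator → 150 + 14 + 166 + 108 + 22 = 460
CON3 = 352 / 460 = 0.7652

76.5%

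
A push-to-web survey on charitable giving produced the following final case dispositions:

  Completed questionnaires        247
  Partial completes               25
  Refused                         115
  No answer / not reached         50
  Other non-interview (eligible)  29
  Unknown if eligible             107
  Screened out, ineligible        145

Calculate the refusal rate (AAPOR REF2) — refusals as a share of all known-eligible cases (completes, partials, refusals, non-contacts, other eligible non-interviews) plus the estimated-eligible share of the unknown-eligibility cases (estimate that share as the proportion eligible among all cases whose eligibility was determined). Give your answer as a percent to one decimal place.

Numerator = 115
Known eligible = 247 + 25 + 115 + 50 + 29 = 466
e = 466 / (466 + 145) = 466 / 611 = 0.7627
Eligible share of unknowns = 0.7627 × 107 = 81.61
Denom = 466 + 81.61 = 547.61
REF2 = 115 / 547.61 = 0.2100

21.0%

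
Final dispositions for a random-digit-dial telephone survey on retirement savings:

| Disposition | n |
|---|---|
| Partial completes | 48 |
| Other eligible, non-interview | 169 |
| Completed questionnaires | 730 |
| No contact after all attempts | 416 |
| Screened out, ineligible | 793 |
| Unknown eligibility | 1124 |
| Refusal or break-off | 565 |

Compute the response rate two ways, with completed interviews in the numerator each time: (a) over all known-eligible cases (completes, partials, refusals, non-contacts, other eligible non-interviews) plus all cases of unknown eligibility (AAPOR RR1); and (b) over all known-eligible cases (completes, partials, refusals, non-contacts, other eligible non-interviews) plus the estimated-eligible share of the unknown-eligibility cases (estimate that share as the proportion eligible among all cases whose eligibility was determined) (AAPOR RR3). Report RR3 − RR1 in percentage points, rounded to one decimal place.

Num → 730
Base → 730 + 48 + 565 + 416 + 169 + 1124 = 3052
RR1 = 730 / 3052 = 0.2392
Determined eligible → 730 + 48 + 565 + 416 + 169 = 1928
e = 1928 / (1928 + 793) = 1928 / 2721 = 0.7086
Estimated eligible among unknowns → 0.7086 × 1124 = 796.47
Base → 1928 + 796.47 = 2724.47
RR3 = 730 / 2724.47 = 0.2679
Difference = 26.79 − 23.92 = 2.87 percentage points

2.9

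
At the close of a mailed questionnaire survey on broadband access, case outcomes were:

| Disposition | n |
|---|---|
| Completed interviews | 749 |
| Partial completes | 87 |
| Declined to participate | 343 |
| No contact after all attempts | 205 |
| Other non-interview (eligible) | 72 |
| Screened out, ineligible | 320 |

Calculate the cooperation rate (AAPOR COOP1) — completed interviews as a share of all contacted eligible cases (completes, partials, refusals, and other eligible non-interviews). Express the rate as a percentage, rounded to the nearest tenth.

59.9%

Numerator = 749
Denom = 749 + 87 + 343 + 72 = 1251
COOP1 = 749 / 1251 = 0.5987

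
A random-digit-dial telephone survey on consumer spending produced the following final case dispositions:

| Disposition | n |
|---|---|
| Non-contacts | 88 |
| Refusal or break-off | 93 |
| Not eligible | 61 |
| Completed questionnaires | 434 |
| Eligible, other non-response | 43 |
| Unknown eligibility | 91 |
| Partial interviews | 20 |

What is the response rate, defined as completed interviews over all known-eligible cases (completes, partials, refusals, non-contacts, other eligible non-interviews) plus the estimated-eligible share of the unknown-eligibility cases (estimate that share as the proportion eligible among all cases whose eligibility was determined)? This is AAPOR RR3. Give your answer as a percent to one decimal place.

57.0%

Numerator: 434
Eligible (known): 434 + 20 + 93 + 88 + 43 = 678
e = 678 / (678 + 61) = 678 / 739 = 0.9175
Eligible share of unknowns: 0.9175 × 91 = 83.49
Denom: 678 + 83.49 = 761.49
RR3 = 434 / 761.49 = 0.5699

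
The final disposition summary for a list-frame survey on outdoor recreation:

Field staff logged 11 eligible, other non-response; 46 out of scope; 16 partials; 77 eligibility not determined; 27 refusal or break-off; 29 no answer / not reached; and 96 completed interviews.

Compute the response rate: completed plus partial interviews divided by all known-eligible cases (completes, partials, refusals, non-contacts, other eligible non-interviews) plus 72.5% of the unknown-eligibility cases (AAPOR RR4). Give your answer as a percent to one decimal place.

47.7%

Top = 96 + 16 = 112
Known eligible = 96 + 16 + 27 + 29 + 11 = 179
Eligible share of unknowns = 0.7250 × 77 = 55.82
Denom = 179 + 55.82 = 234.82
RR4 = 112 / 234.82 = 0.4770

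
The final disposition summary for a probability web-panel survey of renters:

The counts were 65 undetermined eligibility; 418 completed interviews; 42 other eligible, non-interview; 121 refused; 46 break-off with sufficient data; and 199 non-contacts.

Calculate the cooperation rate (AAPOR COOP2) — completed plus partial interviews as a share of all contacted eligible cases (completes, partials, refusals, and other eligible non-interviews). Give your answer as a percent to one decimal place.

Num = 418 + 46 = 464
Denominator = 418 + 46 + 121 + 42 = 627
COOP2 = 464 / 627 = 0.7400

74.0%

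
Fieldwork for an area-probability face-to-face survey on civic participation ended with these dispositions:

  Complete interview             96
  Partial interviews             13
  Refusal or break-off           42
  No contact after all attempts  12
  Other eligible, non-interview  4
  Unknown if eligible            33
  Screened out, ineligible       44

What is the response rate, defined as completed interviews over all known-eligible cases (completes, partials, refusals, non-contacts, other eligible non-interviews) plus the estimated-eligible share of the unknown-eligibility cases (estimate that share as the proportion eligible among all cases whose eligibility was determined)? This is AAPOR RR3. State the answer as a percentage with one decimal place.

49.7%

Num = 96
Known eligible = 96 + 13 + 42 + 12 + 4 = 167
e = 167 / (167 + 44) = 167 / 211 = 0.7915
e × U = 0.7915 × 33 = 26.12
Denom = 167 + 26.12 = 193.12
RR3 = 96 / 193.12 = 0.4971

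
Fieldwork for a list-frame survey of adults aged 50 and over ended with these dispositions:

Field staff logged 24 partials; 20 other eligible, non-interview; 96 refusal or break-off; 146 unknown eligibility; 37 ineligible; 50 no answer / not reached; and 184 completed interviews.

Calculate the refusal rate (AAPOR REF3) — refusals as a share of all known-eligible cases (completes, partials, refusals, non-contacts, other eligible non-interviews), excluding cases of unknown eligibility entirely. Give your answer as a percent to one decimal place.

Top → 96
Denom → 184 + 24 + 96 + 50 + 20 = 374
REF3 = 96 / 374 = 0.2567

25.7%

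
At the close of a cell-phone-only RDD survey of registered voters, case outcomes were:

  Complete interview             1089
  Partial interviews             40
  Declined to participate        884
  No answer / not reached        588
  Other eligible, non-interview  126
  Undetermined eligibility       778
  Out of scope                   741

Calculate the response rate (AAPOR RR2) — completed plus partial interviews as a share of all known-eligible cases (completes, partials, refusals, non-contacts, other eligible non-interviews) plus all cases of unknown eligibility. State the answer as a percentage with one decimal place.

Num → 1089 + 40 = 1129
Base → 1089 + 40 + 884 + 588 + 126 + 778 = 3505
RR2 = 1129 / 3505 = 0.3221

32.2%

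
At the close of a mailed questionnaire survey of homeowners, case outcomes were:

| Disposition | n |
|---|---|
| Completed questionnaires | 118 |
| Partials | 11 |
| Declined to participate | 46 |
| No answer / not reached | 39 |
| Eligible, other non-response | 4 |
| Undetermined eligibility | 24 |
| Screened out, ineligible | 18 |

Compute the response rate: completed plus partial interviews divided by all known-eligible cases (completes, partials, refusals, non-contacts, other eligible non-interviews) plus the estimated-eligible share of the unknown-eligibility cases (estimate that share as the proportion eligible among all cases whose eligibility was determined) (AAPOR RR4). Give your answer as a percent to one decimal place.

53.7%

Num: 118 + 11 = 129
Known eligible: 118 + 11 + 46 + 39 + 4 = 218
e = 218 / (218 + 18) = 218 / 236 = 0.9237
Eligible share of unknowns: 0.9237 × 24 = 22.17
Denominator: 218 + 22.17 = 240.17
RR4 = 129 / 240.17 = 0.5371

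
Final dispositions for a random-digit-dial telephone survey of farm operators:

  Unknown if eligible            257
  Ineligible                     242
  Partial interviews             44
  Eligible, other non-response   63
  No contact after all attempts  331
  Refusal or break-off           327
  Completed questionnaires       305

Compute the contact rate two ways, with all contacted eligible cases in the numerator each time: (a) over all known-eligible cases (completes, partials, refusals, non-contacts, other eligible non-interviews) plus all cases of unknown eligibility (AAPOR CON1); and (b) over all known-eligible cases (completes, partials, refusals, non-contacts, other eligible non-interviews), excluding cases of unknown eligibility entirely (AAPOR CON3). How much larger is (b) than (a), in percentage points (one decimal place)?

13.4

Numerator: 305 + 44 + 327 + 63 = 739
Denominator: 305 + 44 + 327 + 331 + 63 + 257 = 1327
CON1 = 739 / 1327 = 0.5569
Denominator: 305 + 44 + 327 + 331 + 63 = 1070
CON3 = 739 / 1070 = 0.6907
Difference = 69.07 − 55.69 = 13.38 percentage points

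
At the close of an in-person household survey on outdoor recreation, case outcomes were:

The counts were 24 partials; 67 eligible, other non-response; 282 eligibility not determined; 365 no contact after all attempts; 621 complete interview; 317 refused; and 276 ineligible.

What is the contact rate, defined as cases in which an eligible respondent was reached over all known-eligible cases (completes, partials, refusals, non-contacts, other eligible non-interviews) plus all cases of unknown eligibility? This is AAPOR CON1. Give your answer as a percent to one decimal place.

61.4%

Num → 621 + 24 + 317 + 67 = 1029
Base → 621 + 24 + 317 + 365 + 67 + 282 = 1676
CON1 = 1029 / 1676 = 0.6140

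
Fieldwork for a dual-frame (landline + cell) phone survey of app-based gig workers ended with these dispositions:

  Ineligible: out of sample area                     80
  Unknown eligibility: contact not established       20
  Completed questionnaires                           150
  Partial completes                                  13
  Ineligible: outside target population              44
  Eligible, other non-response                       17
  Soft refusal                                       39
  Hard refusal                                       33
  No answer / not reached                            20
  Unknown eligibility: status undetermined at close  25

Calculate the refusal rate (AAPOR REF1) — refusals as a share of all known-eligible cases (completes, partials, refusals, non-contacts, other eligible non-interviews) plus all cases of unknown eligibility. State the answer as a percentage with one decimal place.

Refusals = 33 + 39 = 72
Unknown eligibility = 20 + 25 = 45
Not eligible = 44 + 80 = 124
Numerator: 72
Base: 150 + 13 + 72 + 20 + 17 + 45 = 317
REF1 = 72 / 317 = 0.2271

22.7%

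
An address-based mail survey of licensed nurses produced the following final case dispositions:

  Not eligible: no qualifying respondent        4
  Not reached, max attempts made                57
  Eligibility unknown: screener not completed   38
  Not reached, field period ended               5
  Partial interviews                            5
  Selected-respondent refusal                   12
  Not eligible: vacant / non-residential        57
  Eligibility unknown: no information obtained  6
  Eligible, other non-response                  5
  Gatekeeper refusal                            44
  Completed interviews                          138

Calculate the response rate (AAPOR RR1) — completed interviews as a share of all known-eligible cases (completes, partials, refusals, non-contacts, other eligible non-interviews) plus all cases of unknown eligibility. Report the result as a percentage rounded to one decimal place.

Refused = 44 + 12 = 56
No answer / not reached = 5 + 57 = 62
Unknown if eligible = 38 + 6 = 44
Ineligible = 4 + 57 = 61
Num → 138
Denominator → 138 + 5 + 56 + 62 + 5 + 44 = 310
RR1 = 138 / 310 = 0.4452

44.5%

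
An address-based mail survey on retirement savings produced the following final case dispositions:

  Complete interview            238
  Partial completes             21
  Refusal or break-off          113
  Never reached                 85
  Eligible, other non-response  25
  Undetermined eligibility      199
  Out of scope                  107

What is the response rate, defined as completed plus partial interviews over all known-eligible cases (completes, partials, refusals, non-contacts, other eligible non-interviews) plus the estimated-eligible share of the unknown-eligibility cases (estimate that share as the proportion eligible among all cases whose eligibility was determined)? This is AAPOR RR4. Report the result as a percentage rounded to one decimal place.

Num = 238 + 21 = 259
Eligible (known) = 238 + 21 + 113 + 85 + 25 = 482
e = 482 / (482 + 107) = 482 / 589 = 0.8183
Estimated eligible among unknowns = 0.8183 × 199 = 162.84
Denom = 482 + 162.84 = 644.84
RR4 = 259 / 644.84 = 0.4017

40.2%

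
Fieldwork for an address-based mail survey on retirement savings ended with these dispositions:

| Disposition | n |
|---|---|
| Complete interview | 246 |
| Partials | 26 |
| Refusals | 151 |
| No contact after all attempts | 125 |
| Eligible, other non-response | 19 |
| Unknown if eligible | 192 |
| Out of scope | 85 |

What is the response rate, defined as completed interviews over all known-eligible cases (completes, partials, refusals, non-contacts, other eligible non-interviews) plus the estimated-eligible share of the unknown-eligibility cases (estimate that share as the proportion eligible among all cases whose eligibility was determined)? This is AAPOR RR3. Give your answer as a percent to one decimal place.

Top → 246
Known eligible → 246 + 26 + 151 + 125 + 19 = 567
e = 567 / (567 + 85) = 567 / 652 = 0.8696
e × U → 0.8696 × 192 = 166.96
Denominator → 567 + 166.96 = 733.96
RR3 = 246 / 733.96 = 0.3352

33.5%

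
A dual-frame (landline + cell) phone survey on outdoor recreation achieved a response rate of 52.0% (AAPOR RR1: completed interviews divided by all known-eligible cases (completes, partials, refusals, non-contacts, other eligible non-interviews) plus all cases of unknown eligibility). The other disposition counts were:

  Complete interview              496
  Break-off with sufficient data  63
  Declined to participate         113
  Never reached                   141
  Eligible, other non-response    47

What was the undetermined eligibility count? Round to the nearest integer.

94

RR1 = 496 / D = 0.520
D = 496 / 0.520 = 953.8
Remaining denominator categories sum to 860
undetermined eligibility = 953.8 − 860 ≈ 94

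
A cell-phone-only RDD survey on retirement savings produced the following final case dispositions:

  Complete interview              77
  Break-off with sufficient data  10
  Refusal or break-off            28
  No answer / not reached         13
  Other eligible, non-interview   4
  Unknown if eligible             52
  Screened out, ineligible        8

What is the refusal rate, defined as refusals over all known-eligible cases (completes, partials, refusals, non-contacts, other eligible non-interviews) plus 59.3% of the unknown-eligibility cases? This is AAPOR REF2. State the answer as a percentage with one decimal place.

17.2%

Top: 28
Known eligible: 77 + 10 + 28 + 13 + 4 = 132
Estimated eligible among unknowns: 0.5930 × 52 = 30.84
Base: 132 + 30.84 = 162.84
REF2 = 28 / 162.84 = 0.1719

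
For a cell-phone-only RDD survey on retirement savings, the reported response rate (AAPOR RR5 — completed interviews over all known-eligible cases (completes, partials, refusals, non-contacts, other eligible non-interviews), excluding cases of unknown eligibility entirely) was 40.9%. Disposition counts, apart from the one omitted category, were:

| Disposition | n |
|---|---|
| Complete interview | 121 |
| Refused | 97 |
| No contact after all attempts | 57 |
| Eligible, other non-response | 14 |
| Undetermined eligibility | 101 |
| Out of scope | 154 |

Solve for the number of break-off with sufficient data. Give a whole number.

RR5 = 121 / D = 0.409
D = 121 / 0.409 = 295.8
Rest of base = 289
break-off with sufficient data = 295.8 − 289 ≈ 7

7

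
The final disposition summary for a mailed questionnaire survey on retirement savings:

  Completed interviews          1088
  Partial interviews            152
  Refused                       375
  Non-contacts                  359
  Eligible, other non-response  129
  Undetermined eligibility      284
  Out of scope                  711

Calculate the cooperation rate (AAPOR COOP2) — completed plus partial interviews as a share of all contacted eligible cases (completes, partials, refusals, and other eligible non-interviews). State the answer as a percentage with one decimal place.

Top = 1088 + 152 = 1240
Denominator = 1088 + 152 + 375 + 129 = 1744
COOP2 = 1240 / 1744 = 0.7110

71.1%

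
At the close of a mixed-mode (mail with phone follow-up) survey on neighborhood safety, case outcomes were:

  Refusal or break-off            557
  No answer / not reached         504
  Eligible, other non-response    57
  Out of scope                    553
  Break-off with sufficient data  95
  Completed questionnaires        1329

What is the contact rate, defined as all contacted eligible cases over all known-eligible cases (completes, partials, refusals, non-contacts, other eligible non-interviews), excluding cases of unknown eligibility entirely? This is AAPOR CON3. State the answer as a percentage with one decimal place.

80.2%

Top: 1329 + 95 + 557 + 57 = 2038
Base: 1329 + 95 + 557 + 504 + 57 = 2542
CON3 = 2038 / 2542 = 0.8017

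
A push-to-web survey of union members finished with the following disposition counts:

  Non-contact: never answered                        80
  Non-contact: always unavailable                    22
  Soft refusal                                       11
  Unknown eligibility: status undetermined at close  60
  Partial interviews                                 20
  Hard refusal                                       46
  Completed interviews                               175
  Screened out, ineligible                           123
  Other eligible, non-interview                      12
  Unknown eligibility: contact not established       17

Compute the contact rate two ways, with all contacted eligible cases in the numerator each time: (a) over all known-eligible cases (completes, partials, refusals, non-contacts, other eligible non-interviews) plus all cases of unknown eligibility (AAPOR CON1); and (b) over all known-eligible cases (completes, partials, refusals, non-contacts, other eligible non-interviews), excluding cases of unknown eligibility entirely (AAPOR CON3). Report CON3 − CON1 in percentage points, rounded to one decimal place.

12.5

Refusals = 46 + 11 = 57
Non-contacts = 80 + 22 = 102
Unknown if eligible = 17 + 60 = 77
Numerator = 175 + 20 + 57 + 12 = 264
Base = 175 + 20 + 57 + 102 + 12 + 77 = 443
CON1 = 264 / 443 = 0.5959
Base = 175 + 20 + 57 + 102 + 12 = 366
CON3 = 264 / 366 = 0.7213
Difference = 72.13 − 59.59 = 12.54 percentage points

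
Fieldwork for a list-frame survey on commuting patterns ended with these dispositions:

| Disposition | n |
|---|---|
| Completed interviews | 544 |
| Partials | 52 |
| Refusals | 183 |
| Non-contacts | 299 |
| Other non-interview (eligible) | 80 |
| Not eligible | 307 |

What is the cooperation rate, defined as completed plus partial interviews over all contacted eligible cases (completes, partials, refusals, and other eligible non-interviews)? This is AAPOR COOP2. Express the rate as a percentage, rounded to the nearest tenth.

69.4%

Top: 544 + 52 = 596
Base: 544 + 52 + 183 + 80 = 859
COOP2 = 596 / 859 = 0.6938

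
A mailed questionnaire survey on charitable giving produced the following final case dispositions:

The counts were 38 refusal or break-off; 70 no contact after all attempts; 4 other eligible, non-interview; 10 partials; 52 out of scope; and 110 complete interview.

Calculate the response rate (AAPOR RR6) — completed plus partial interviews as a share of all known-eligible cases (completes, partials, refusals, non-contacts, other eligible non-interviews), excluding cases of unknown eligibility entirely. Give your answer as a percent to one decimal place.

51.7%

Numerator → 110 + 10 = 120
Base → 110 + 10 + 38 + 70 + 4 = 232
RR6 = 120 / 232 = 0.5172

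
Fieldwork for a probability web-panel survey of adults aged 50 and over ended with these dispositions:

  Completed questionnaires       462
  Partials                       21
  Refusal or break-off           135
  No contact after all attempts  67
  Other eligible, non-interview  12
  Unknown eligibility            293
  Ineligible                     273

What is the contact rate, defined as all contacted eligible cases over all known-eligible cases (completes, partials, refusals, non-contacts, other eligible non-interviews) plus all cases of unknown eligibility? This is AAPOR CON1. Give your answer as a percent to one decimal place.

63.6%

Top: 462 + 21 + 135 + 12 = 630
Denominator: 462 + 21 + 135 + 67 + 12 + 293 = 990
CON1 = 630 / 990 = 0.6364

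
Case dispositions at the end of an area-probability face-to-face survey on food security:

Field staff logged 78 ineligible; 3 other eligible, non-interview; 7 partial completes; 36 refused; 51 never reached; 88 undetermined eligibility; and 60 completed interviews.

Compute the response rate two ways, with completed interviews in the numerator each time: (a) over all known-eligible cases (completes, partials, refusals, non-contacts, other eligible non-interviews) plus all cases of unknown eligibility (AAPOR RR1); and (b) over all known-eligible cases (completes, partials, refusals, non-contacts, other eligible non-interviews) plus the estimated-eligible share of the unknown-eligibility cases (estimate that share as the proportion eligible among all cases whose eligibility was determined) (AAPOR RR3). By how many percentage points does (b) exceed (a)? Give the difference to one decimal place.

Top = 60
Base = 60 + 7 + 36 + 51 + 3 + 88 = 245
RR1 = 60 / 245 = 0.2449
Eligible (known) = 60 + 7 + 36 + 51 + 3 = 157
e = 157 / (157 + 78) = 157 / 235 = 0.6681
e × U = 0.6681 × 88 = 58.79
Base = 157 + 58.79 = 215.79
RR3 = 60 / 215.79 = 0.2780
Difference = 27.80 − 24.49 = 3.31 percentage points

3.3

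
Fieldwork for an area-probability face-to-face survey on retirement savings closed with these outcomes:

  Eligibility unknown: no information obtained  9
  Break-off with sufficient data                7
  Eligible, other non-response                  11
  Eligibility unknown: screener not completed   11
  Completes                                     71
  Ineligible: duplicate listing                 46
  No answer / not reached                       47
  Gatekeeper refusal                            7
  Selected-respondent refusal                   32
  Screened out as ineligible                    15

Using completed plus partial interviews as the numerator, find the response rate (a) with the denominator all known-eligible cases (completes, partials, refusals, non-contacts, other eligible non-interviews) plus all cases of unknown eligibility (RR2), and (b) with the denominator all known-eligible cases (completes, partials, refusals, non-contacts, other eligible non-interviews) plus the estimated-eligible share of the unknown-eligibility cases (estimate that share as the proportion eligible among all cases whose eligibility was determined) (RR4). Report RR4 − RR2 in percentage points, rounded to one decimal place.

Refused = 7 + 32 = 39
Eligibility not determined = 11 + 9 = 20
Not eligible = 15 + 46 = 61
Numerator: 71 + 7 = 78
Base: 71 + 7 + 39 + 47 + 11 + 20 = 195
RR2 = 78 / 195 = 0.4000
Known eligible: 71 + 7 + 39 + 47 + 11 = 175
e = 175 / (175 + 61) = 175 / 236 = 0.7415
e × U: 0.7415 × 20 = 14.83
Base: 175 + 14.83 = 189.83
RR4 = 78 / 189.83 = 0.4109
Difference = 41.09 − 40.00 = 1.09 percentage points

1.1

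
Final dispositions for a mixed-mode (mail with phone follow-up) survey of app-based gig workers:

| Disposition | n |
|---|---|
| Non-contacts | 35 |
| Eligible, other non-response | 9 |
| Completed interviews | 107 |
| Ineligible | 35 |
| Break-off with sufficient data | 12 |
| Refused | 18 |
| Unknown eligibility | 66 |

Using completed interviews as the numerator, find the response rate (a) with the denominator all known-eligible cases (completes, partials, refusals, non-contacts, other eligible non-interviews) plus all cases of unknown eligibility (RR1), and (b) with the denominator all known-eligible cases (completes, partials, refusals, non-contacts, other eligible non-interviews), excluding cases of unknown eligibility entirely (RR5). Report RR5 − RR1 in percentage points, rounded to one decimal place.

Num = 107
Denominator = 107 + 12 + 18 + 35 + 9 + 66 = 247
RR1 = 107 / 247 = 0.4332
Denominator = 107 + 12 + 18 + 35 + 9 = 181
RR5 = 107 / 181 = 0.5912
Difference = 59.12 − 43.32 = 15.80 percentage points

15.8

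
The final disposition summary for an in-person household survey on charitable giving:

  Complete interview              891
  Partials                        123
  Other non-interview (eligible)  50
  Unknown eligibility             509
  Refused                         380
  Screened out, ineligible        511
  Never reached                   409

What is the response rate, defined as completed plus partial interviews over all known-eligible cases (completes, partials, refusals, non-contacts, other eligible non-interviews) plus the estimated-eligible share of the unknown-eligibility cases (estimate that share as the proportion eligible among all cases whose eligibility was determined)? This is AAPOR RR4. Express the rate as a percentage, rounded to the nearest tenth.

Top → 891 + 123 = 1014
Determined eligible → 891 + 123 + 380 + 409 + 50 = 1853
e = 1853 / (1853 + 511) = 1853 / 2364 = 0.7838
e × U → 0.7838 × 509 = 398.95
Denom → 1853 + 398.95 = 2251.95
RR4 = 1014 / 2251.95 = 0.4503

45.0%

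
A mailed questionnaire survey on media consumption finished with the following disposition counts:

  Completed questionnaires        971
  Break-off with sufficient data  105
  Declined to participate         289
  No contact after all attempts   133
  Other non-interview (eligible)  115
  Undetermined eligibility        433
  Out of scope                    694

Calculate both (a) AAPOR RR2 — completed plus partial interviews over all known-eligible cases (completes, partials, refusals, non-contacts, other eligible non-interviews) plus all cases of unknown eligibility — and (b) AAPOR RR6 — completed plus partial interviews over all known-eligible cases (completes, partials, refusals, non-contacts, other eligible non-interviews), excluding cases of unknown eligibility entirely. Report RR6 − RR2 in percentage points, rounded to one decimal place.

14.1

Num → 971 + 105 = 1076
Base → 971 + 105 + 289 + 133 + 115 + 433 = 2046
RR2 = 1076 / 2046 = 0.5259
Base → 971 + 105 + 289 + 133 + 115 = 1613
RR6 = 1076 / 1613 = 0.6671
Difference = 66.71 − 52.59 = 14.12 percentage points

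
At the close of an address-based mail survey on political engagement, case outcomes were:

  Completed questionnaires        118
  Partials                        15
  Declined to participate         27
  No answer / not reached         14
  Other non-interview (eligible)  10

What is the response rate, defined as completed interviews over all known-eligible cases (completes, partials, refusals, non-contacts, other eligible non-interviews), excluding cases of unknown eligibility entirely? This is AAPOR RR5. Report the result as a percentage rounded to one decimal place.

Numerator = 118
Base = 118 + 15 + 27 + 14 + 10 = 184
RR5 = 118 / 184 = 0.6413

64.1%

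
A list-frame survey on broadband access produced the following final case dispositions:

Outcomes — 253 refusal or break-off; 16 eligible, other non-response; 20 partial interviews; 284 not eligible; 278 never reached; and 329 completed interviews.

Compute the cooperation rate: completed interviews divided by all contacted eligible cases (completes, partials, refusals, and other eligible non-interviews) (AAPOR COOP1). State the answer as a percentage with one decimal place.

53.2%

Top → 329
Denom → 329 + 20 + 253 + 16 = 618
COOP1 = 329 / 618 = 0.5324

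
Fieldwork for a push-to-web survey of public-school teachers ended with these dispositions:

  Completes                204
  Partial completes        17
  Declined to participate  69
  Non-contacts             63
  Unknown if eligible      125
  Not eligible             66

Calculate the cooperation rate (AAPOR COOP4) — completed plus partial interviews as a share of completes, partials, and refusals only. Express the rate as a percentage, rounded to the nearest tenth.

76.2%

Numerator: 204 + 17 = 221
Denom: 204 + 17 + 69 = 290
COOP4 = 221 / 290 = 0.7621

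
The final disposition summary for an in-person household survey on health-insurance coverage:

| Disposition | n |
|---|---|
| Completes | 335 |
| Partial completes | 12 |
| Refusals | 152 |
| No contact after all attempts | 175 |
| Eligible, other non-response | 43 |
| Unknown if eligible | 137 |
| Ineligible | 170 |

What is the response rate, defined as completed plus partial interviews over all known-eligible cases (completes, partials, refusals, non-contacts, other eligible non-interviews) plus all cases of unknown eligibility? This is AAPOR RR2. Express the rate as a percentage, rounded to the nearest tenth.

Top → 335 + 12 = 347
Denominator → 335 + 12 + 152 + 175 + 43 + 137 = 854
RR2 = 347 / 854 = 0.4063

40.6%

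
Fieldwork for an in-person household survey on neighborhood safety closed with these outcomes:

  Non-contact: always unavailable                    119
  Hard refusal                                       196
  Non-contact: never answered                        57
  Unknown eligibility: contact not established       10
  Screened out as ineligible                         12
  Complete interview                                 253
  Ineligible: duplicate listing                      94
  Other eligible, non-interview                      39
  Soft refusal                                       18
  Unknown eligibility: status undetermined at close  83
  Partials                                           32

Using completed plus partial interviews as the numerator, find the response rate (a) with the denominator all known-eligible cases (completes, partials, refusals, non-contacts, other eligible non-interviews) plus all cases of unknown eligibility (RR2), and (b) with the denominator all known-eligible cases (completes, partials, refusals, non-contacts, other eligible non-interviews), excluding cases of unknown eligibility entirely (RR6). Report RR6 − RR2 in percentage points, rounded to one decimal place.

Refused = 196 + 18 = 214
Never reached = 57 + 119 = 176
Undetermined eligibility = 10 + 83 = 93
Ineligible = 12 + 94 = 106
Numerator: 253 + 32 = 285
Denom: 253 + 32 + 214 + 176 + 39 + 93 = 807
RR2 = 285 / 807 = 0.3532
Denom: 253 + 32 + 214 + 176 + 39 = 714
RR6 = 285 / 714 = 0.3992
Difference = 39.92 − 35.32 = 4.60 percentage points

4.6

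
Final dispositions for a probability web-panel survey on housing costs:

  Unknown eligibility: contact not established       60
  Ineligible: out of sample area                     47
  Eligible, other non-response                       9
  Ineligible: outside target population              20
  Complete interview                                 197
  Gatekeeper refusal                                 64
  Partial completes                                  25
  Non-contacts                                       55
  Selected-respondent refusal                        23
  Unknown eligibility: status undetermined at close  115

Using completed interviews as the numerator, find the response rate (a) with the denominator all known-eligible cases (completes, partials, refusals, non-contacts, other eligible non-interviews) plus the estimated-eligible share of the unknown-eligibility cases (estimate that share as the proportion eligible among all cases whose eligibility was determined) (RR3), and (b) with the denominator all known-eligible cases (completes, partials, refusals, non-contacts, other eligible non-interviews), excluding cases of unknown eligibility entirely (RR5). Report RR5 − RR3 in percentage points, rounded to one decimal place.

15.0

Refusal or break-off = 64 + 23 = 87
Unknown eligibility = 60 + 115 = 175
Screened out, ineligible = 20 + 47 = 67
Num → 197
Determined eligible → 197 + 25 + 87 + 55 + 9 = 373
e = 373 / (373 + 67) = 373 / 440 = 0.8477
e × U → 0.8477 × 175 = 148.35
Denom → 373 + 148.35 = 521.35
RR3 = 197 / 521.35 = 0.3779
Denom → 197 + 25 + 87 + 55 + 9 = 373
RR5 = 197 / 373 = 0.5282
Difference = 52.82 − 37.79 = 15.03 percentage points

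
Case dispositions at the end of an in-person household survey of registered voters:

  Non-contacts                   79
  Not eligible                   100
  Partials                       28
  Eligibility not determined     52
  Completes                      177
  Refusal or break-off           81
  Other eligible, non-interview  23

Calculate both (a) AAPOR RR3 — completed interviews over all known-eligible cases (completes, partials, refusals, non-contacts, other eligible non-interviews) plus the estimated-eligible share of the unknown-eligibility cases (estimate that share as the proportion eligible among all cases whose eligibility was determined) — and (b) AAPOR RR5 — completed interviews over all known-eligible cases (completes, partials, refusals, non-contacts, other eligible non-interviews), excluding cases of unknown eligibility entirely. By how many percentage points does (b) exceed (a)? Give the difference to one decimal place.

Num = 177
Known eligible = 177 + 28 + 81 + 79 + 23 = 388
e = 388 / (388 + 100) = 388 / 488 = 0.7951
Estimated eligible among unknowns = 0.7951 × 52 = 41.35
Base = 388 + 41.35 = 429.35
RR3 = 177 / 429.35 = 0.4123
Base = 177 + 28 + 81 + 79 + 23 = 388
RR5 = 177 / 388 = 0.4562
Difference = 45.62 − 41.23 = 4.39 percentage points

4.4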